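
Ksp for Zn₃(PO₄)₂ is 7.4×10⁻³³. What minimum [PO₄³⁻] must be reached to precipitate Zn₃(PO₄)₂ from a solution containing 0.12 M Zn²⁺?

2.1×10⁻¹⁵ M

Precipitation begins when Q = Ksp.
Zn₃(PO₄)₂(s) ⇌ 3 Zn²⁺(aq) + 2 PO₄³⁻(aq)
Ksp = [Zn²⁺]^3[PO₄³⁻]^2 = [PO₄³⁻]^2(0.12)^3
[PO₄³⁻]^2 = 7.4×10⁻³³ / (0.12)^3 = 4.3×10⁻³⁰
[PO₄³⁻] = 2.1×10⁻¹⁵ M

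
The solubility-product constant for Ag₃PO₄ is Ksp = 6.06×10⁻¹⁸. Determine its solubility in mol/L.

2.18×10⁻⁵ M

Ag₃PO₄(s) ⇌ 3 Ag⁺(aq) + PO₄³⁻(aq)
Call the molar solubility s, so that [Ag⁺] = 3s and [PO₄³⁻] = s.
Ksp = [Ag⁺]^3[PO₄³⁻] = (3s)^3 · s = 27s^4
27s^4 = 6.06×10⁻¹⁸  ⇒  s^4 = 2.24×10⁻¹⁹
s = 2.18×10⁻⁵ mol/L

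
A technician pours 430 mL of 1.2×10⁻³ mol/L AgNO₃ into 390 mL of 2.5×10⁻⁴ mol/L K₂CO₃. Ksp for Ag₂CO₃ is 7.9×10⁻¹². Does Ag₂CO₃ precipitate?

After mixing, V = 430 mL + 390 mL = 820 mL.
[Ag⁺] = (1.2×10⁻³)(430)/820 = 6.3×10⁻⁴ mol/L
[CO₃²⁻] = (2.5×10⁻⁴)(390)/820 = 1.2×10⁻⁴ mol/L
Q = [Ag⁺]^2[CO₃²⁻] = 4.7×10⁻¹¹
Since Q (4.7×10⁻¹¹) exceeds Ksp (7.9×10⁻¹²), Ag₂CO₃ will precipitate.

Yes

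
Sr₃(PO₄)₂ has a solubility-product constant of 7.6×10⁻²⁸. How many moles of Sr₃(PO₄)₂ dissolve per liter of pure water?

Sr₃(PO₄)₂(s) ⇌ 3 Sr²⁺(aq) + 2 PO₄³⁻(aq)
If s mol/L of Sr₃(PO₄)₂ dissolves, [Sr²⁺] = 3s and [PO₄³⁻] = 2s.
Ksp = [Sr²⁺]^3[PO₄³⁻]^2 = (3s)^3 · (2s)^2 = 108s^5
108s^5 = 7.6×10⁻²⁸  ⇒  s^5 = 7.0×10⁻³⁰
Taking the 5th root, s = 1.5×10⁻⁶ M.

1.5×10⁻⁶ M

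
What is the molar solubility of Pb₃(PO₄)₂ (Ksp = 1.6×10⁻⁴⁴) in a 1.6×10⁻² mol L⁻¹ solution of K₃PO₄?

Pb₃(PO₄)₂(s) ⇌ 3 Pb²⁺(aq) + 2 PO₄³⁻(aq)
PO₄³⁻ is already present at 1.6×10⁻² mol L⁻¹. If s mol/L of Pb₃(PO₄)₂ dissolves, [Pb²⁺] = 3s while [PO₄³⁻] ≈ 1.6×10⁻² mol L⁻¹.
Ksp = [Pb²⁺]^3[PO₄³⁻]^2 = (3s)^3(1.6×10⁻²)^2
(3s)^3 = 1.6×10⁻⁴⁴ / (1.6×10⁻²)^2 = 6.3×10⁻⁴¹
s = 1.3×10⁻¹⁴ mol L⁻¹

1.3×10⁻¹⁴ M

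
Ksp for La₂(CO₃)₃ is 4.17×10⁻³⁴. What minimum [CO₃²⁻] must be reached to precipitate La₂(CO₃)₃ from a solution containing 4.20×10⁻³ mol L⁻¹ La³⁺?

Precipitation of each salt begins when its ion product equals Ksp.
La₂(CO₃)₃(s) ⇌ 2 La³⁺(aq) + 3 CO₃²⁻(aq)
Ksp = [La³⁺]^2[CO₃²⁻]^3 = [CO₃²⁻]^3(4.20×10⁻³)^2
[CO₃²⁻]^3 = 4.17×10⁻³⁴ / (4.20×10⁻³)^2 = 2.36×10⁻²⁹
[CO₃²⁻] = 2.87×10⁻¹⁰ mol L⁻¹

2.87×10⁻¹⁰ M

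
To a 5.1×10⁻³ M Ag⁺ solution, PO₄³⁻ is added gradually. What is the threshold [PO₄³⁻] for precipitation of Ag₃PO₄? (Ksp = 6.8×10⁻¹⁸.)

5.1×10⁻¹¹ M

Precipitation of each salt begins when its ion product equals Ksp.
Ag₃PO₄(s) ⇌ 3 Ag⁺(aq) + PO₄³⁻(aq)
Ksp = [Ag⁺]^3[PO₄³⁻] = [PO₄³⁻](5.1×10⁻³)^3
[PO₄³⁻] = 6.8×10⁻¹⁸ / (5.1×10⁻³)^3 = 5.1×10⁻¹¹
[PO₄³⁻] = 5.1×10⁻¹¹ M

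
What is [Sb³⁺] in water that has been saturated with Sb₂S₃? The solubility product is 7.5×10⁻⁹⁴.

1.9×10⁻¹⁹ M

Sb₂S₃(s) ⇌ 2 Sb³⁺(aq) + 3 S²⁻(aq)
Call the molar solubility s, so that [Sb³⁺] = 2s and [S²⁻] = 3s.
Ksp = [Sb³⁺]^2[S²⁻]^3 = (2s)^2 · (3s)^3 = 108s^5 = 7.5×10⁻⁹⁴
s = 9.3×10⁻²⁰ mol L⁻¹
[Sb³⁺] = 2s = 1.9×10⁻¹⁹ mol L⁻¹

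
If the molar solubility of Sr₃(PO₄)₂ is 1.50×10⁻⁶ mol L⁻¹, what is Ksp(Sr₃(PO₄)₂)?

Ksp = 8.20×10⁻²⁸

Sr₃(PO₄)₂(s) ⇌ 3 Sr²⁺(aq) + 2 PO₄³⁻(aq)
For each mole of Sr₃(PO₄)₂ that dissolves per liter, [Sr²⁺] = 3s and [PO₄³⁻] = 2s; let s denote this solubility.
Ksp = [Sr²⁺]^3[PO₄³⁻]^2 = (3s)^3 · (2s)^2 = 108s^5
Ksp = 108 × (1.50×10⁻⁶)^5 = 8.20×10⁻²⁸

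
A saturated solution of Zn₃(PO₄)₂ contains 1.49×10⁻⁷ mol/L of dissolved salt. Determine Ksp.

Ksp = 7.93×10⁻³³

Zn₃(PO₄)₂(s) ⇌ 3 Zn²⁺(aq) + 2 PO₄³⁻(aq)
If s mol/L of Zn₃(PO₄)₂ dissolves, [Zn²⁺] = 3s and [PO₄³⁻] = 2s.
Ksp = [Zn²⁺]^3[PO₄³⁻]^2 = (3s)^3 · (2s)^2 = 108s^5
Ksp = 108 × (1.49×10⁻⁷)^5 = 7.93×10⁻³³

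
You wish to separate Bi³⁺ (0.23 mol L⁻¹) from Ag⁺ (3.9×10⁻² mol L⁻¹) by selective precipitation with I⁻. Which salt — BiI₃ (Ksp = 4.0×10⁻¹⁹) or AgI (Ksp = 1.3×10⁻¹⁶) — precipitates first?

Each salt precipitates once Q = Ksp for that salt.
For BiI₃: [I⁻] = (Ksp/[Bi³⁺])^(1/3) = 1.2×10⁻⁶ mol L⁻¹
For AgI: [I⁻] = (Ksp/[Ag⁺]) = 3.3×10⁻¹⁵ mol L⁻¹
AgI requires the lower [I⁻], so it precipitates first.

AgI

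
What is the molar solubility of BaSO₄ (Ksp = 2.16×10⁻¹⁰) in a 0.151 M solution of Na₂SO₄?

1.43×10⁻⁹ M

BaSO₄(s) ⇌ Ba²⁺(aq) + SO₄²⁻(aq)
The solution already contains SO₄²⁻ at 0.151 M. Let s be the molar solubility of BaSO₄.
[SO₄²⁻] ≈ 0.151 M (common ion dominates); [Ba²⁺] = s.
Ksp = [Ba²⁺][SO₄²⁻] = s(0.151)
s = 2.16×10⁻¹⁰ / (0.151) = 1.43×10⁻⁹
s = 1.43×10⁻⁹ M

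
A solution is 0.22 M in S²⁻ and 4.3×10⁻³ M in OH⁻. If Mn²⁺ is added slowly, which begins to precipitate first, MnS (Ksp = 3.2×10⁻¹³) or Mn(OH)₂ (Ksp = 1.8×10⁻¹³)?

MnS

The threshold for precipitation is Q = Ksp.
For MnS: [Mn²⁺] = (Ksp/[S²⁻]) = 1.5×10⁻¹² M
For Mn(OH)₂: [Mn²⁺] = (Ksp/[OH⁻]^2) = 9.7×10⁻⁹ M
The smaller threshold [Mn²⁺] is reached first, so MnS precipitates first.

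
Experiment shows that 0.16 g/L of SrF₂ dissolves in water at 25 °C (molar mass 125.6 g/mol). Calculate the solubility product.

Molar solubility s = (0.16 g/L) / (125.6 g/mol) = 1.274×10⁻³ mol/L
SrF₂(s) ⇌ Sr²⁺(aq) + 2 F⁻(aq)
If s mol/L of SrF₂ dissolves, [Sr²⁺] = s and [F⁻] = 2s.
Ksp = [Sr²⁺][F⁻]^2 = s · (2s)^2 = 4s^3
Ksp = 4 × (1.274×10⁻³)^3 = 8.3×10⁻⁹

Ksp = 8.3×10⁻⁹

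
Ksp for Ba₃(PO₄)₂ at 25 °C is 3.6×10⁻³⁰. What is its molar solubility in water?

Ba₃(PO₄)₂(s) ⇌ 3 Ba²⁺(aq) + 2 PO₄³⁻(aq)
With molar solubility s: [Ba²⁺] = 3s, [PO₄³⁻] = 2s.
Ksp = [Ba²⁺]^3[PO₄³⁻]^2 = (3s)^3 · (2s)^2 = 108s^5
108s^5 = 3.6×10⁻³⁰  ⇒  s^5 = 3.3×10⁻³²
s = (3.3×10⁻³²)^(1/5) = 5.1×10⁻⁷ mol L⁻¹

5.1×10⁻⁷ M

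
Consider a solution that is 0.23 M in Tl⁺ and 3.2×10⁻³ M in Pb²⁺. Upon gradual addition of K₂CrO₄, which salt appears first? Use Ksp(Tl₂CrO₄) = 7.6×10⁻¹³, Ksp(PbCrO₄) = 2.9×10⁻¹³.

Precipitation of each salt begins when its ion product equals Ksp.
For Tl₂CrO₄: [CrO₄²⁻] = (Ksp/[Tl⁺]^2) = 1.4×10⁻¹¹ M
For PbCrO₄: [CrO₄²⁻] = (Ksp/[Pb²⁺]) = 9.1×10⁻¹¹ M
The smaller threshold [CrO₄²⁻] is reached first, so Tl₂CrO₄ precipitates first.

Tl₂CrO₄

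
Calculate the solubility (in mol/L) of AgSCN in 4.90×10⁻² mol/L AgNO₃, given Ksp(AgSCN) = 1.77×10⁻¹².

3.61×10⁻¹¹ M

AgSCN(s) ⇌ Ag⁺(aq) + SCN⁻(aq)
The solution already contains Ag⁺ at 4.90×10⁻² mol/L. Let s be the molar solubility of AgSCN.
[Ag⁺] ≈ 4.90×10⁻² mol/L (common ion dominates); [SCN⁻] = s.
Ksp = [Ag⁺][SCN⁻] = (4.90×10⁻²)s
s = 1.77×10⁻¹² / (4.90×10⁻²) = 3.61×10⁻¹¹
s = 3.61×10⁻¹¹ mol/L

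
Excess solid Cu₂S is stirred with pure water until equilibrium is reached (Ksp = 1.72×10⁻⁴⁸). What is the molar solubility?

Cu₂S(s) ⇌ 2 Cu⁺(aq) + S²⁻(aq)
Let s be the molar solubility. Then [Cu⁺] = 2s and [S²⁻] = s.
Ksp = [Cu⁺]^2[S²⁻] = (2s)^2 · s = 4s^3
4s^3 = 1.72×10⁻⁴⁸  ⇒  s^3 = 4.30×10⁻⁴⁹
s = 7.55×10⁻¹⁷ mol/L

7.55×10⁻¹⁷ M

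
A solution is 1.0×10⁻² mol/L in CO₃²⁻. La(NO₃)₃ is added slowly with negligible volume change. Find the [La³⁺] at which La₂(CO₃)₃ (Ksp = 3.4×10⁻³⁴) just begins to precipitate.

1.8×10⁻¹⁴ M

A salt starts to precipitate once the ion product Q reaches its Ksp.
La₂(CO₃)₃(s) ⇌ 2 La³⁺(aq) + 3 CO₃²⁻(aq)
Ksp = [La³⁺]^2[CO₃²⁻]^3 = [La³⁺]^2(1.0×10⁻²)^3
[La³⁺]^2 = 3.4×10⁻³⁴ / (1.0×10⁻²)^3 = 3.4×10⁻²⁸
[La³⁺] = 1.8×10⁻¹⁴ mol/L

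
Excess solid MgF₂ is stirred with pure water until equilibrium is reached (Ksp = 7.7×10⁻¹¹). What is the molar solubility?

MgF₂(s) ⇌ Mg²⁺(aq) + 2 F⁻(aq)
For each mole of MgF₂ that dissolves per liter, [Mg²⁺] = s and [F⁻] = 2s; let s denote this solubility.
Ksp = [Mg²⁺][F⁻]^2 = s · (2s)^2 = 4s^3
4s^3 = 7.7×10⁻¹¹  ⇒  s^3 = 1.9×10⁻¹¹
Taking the 3rd root, s = 2.7×10⁻⁴ M.

2.7×10⁻⁴ M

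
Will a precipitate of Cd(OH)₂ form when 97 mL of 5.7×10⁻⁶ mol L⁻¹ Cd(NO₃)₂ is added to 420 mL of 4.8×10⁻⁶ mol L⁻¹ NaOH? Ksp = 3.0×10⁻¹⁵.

Total volume after mixing = 97 + 420 = 517 mL.
[Cd²⁺] = (5.7×10⁻⁶)(97)/517 = 1.1×10⁻⁶ mol L⁻¹
[OH⁻] = (4.8×10⁻⁶)(420)/517 = 3.9×10⁻⁶ mol L⁻¹
Q = [Cd²⁺][OH⁻]^2 = 1.6×10⁻¹⁷
Q = 1.6×10⁻¹⁷ < Ksp = 3.0×10⁻¹⁵, so the solution is unsaturated and no precipitate forms.

No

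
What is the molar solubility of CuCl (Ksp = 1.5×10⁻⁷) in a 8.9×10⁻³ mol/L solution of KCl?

1.7×10⁻⁵ M

CuCl(s) ⇌ Cu⁺(aq) + Cl⁻(aq)
Cl⁻ is already present at 8.9×10⁻³ mol/L. If s mol/L of CuCl dissolves, [Cu⁺] = s while [Cl⁻] ≈ 8.9×10⁻³ mol/L.
Ksp = [Cu⁺][Cl⁻] = s(8.9×10⁻³)
s = 1.5×10⁻⁷ / (8.9×10⁻³) = 1.7×10⁻⁵
s = 1.7×10⁻⁵ mol/L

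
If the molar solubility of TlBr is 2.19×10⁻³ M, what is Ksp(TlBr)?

TlBr(s) ⇌ Tl⁺(aq) + Br⁻(aq)
With molar solubility s: [Tl⁺] = s, [Br⁻] = s.
Ksp = [Tl⁺][Br⁻] = s · s = s^2
Ksp = (2.19×10⁻³)^2 = 4.80×10⁻⁶

Ksp = 4.80×10⁻⁶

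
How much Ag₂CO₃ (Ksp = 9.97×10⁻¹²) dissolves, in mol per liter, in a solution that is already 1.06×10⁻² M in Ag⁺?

Ag₂CO₃(s) ⇌ 2 Ag⁺(aq) + CO₃²⁻(aq)
Let s be the solubility of Ag₂CO₃ here. The common ion gives [Ag⁺] ≈ 1.06×10⁻² M, and [CO₃²⁻] = s.
Ksp = [Ag⁺]^2[CO₃²⁻] = (1.06×10⁻²)^2s
s = 9.97×10⁻¹² / (1.06×10⁻²)^2 = 8.87×10⁻⁸
s = 8.87×10⁻⁸ M

8.87×10⁻⁸ M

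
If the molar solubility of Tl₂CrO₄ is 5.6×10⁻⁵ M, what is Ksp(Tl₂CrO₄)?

Tl₂CrO₄(s) ⇌ 2 Tl⁺(aq) + CrO₄²⁻(aq)
For each mole of Tl₂CrO₄ that dissolves per liter, [Tl⁺] = 2s and [CrO₄²⁻] = s; let s denote this solubility.
Ksp = [Tl⁺]^2[CrO₄²⁻] = (2s)^2 · s = 4s^3
Ksp = 4 × (5.6×10⁻⁵)^3 = 7.0×10⁻¹³

Ksp = 7.0×10⁻¹³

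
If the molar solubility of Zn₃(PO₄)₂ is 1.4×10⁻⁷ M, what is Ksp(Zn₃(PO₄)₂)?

Ksp = 5.8×10⁻³³

Zn₃(PO₄)₂(s) ⇌ 3 Zn²⁺(aq) + 2 PO₄³⁻(aq)
Call the molar solubility s, so that [Zn²⁺] = 3s and [PO₄³⁻] = 2s.
Ksp = [Zn²⁺]^3[PO₄³⁻]^2 = (3s)^3 · (2s)^2 = 108s^5
Ksp = 108 × (1.4×10⁻⁷)^5 = 5.8×10⁻³³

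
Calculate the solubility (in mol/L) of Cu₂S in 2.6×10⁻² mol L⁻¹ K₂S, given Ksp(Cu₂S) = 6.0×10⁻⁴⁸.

7.6×10⁻²⁴ M

Cu₂S(s) ⇌ 2 Cu⁺(aq) + S²⁻(aq)
With S²⁻ already at 2.6×10⁻² mol L⁻¹ and s small, take [S²⁻] ≈ 2.6×10⁻² mol L⁻¹ and [Cu⁺] = 2s.
Ksp = [Cu⁺]^2[S²⁻] = (2s)^2(2.6×10⁻²)
(2s)^2 = 6.0×10⁻⁴⁸ / (2.6×10⁻²) = 2.3×10⁻⁴⁶
s = 7.6×10⁻²⁴ mol L⁻¹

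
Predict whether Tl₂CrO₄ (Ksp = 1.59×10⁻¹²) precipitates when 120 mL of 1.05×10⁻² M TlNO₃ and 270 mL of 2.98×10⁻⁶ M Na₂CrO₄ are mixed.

Yes

After mixing, V = 120 mL + 270 mL = 390 mL.
[Tl⁺] = (1.05×10⁻²)(120)/390 = 3.23×10⁻³ M
[CrO₄²⁻] = (2.98×10⁻⁶)(270)/390 = 2.06×10⁻⁶ M
Q = [Tl⁺]^2[CrO₄²⁻] = 2.15×10⁻¹¹
Since Q (2.15×10⁻¹¹) exceeds Ksp (1.59×10⁻¹²), Tl₂CrO₄ will precipitate.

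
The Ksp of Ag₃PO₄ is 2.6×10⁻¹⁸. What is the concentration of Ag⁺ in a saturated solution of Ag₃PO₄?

5.3×10⁻⁵ M

Ag₃PO₄(s) ⇌ 3 Ag⁺(aq) + PO₄³⁻(aq)
If s mol/L of Ag₃PO₄ dissolves, [Ag⁺] = 3s and [PO₄³⁻] = s.
Ksp = [Ag⁺]^3[PO₄³⁻] = (3s)^3 · s = 27s^4 = 2.6×10⁻¹⁸
s = 1.8×10⁻⁵ mol L⁻¹
[Ag⁺] = 3s = 5.3×10⁻⁵ mol L⁻¹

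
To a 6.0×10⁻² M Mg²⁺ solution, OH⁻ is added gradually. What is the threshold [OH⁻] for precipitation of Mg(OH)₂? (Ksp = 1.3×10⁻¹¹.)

1.5×10⁻⁵ M

A salt starts to precipitate once the ion product Q reaches its Ksp.
Mg(OH)₂(s) ⇌ Mg²⁺(aq) + 2 OH⁻(aq)
Ksp = [Mg²⁺][OH⁻]^2 = [OH⁻]^2(6.0×10⁻²)
[OH⁻]^2 = 1.3×10⁻¹¹ / (6.0×10⁻²) = 2.2×10⁻¹⁰
[OH⁻] = 1.5×10⁻⁵ M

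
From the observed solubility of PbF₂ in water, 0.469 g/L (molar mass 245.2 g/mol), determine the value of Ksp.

Ksp = 2.80×10⁻⁸

Molar solubility s = (0.469 g/L) / (245.2 g/mol) = 1.9127×10⁻³ mol/L
PbF₂(s) ⇌ Pb²⁺(aq) + 2 F⁻(aq)
With molar solubility s: [Pb²⁺] = s, [F⁻] = 2s.
Ksp = [Pb²⁺][F⁻]^2 = s · (2s)^2 = 4s^3
Ksp = 4 × (1.9127×10⁻³)^3 = 2.80×10⁻⁸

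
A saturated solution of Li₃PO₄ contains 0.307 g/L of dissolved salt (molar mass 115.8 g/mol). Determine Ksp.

Convert to molarity: s = 0.307 / 115.8 = 2.6511×10⁻³ mol/L
Li₃PO₄(s) ⇌ 3 Li⁺(aq) + PO₄³⁻(aq)
If s mol/L of Li₃PO₄ dissolves, [Li⁺] = 3s and [PO₄³⁻] = s.
Ksp = [Li⁺]^3[PO₄³⁻] = (3s)^3 · s = 27s^4
Ksp = 27 × (2.6511×10⁻³)^4 = 1.33×10⁻⁹

Ksp = 1.33×10⁻⁹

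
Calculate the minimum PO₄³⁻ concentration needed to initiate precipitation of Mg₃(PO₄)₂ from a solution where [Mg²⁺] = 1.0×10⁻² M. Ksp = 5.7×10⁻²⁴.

The threshold for precipitation is Q = Ksp.
Mg₃(PO₄)₂(s) ⇌ 3 Mg²⁺(aq) + 2 PO₄³⁻(aq)
Ksp = [Mg²⁺]^3[PO₄³⁻]^2 = [PO₄³⁻]^2(1.0×10⁻²)^3
[PO₄³⁻]^2 = 5.7×10⁻²⁴ / (1.0×10⁻²)^3 = 5.7×10⁻¹⁸
[PO₄³⁻] = 2.4×10⁻⁹ M

2.4×10⁻⁹ M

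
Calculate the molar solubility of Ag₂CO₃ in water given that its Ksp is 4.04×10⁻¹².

Ag₂CO₃(s) ⇌ 2 Ag⁺(aq) + CO₃²⁻(aq)
If s mol/L of Ag₂CO₃ dissolves, [Ag⁺] = 2s and [CO₃²⁻] = s.
Ksp = [Ag⁺]^2[CO₃²⁻] = (2s)^2 · s = 4s^3
4s^3 = 4.04×10⁻¹²  ⇒  s^3 = 1.01×10⁻¹²
Taking the 3rd root, s = 1.00×10⁻⁴ mol/L.

1.00×10⁻⁴ M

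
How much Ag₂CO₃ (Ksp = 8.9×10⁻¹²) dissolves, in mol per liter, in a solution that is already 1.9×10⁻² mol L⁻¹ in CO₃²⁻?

1.1×10⁻⁵ M

Ag₂CO₃(s) ⇌ 2 Ag⁺(aq) + CO₃²⁻(aq)
CO₃²⁻ is already present at 1.9×10⁻² mol L⁻¹. If s mol/L of Ag₂CO₃ dissolves, [Ag⁺] = 2s while [CO₃²⁻] ≈ 1.9×10⁻² mol L⁻¹.
Ksp = [Ag⁺]^2[CO₃²⁻] = (2s)^2(1.9×10⁻²)
(2s)^2 = 8.9×10⁻¹² / (1.9×10⁻²) = 4.7×10⁻¹⁰
s = 1.1×10⁻⁵ mol L⁻¹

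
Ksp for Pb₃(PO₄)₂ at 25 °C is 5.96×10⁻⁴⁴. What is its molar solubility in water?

Pb₃(PO₄)₂(s) ⇌ 3 Pb²⁺(aq) + 2 PO₄³⁻(aq)
If s mol/L of Pb₃(PO₄)₂ dissolves, [Pb²⁺] = 3s and [PO₄³⁻] = 2s.
Ksp = [Pb²⁺]^3[PO₄³⁻]^2 = (3s)^3 · (2s)^2 = 108s^5
108s^5 = 5.96×10⁻⁴⁴  ⇒  s^5 = 5.52×10⁻⁴⁶
s = 8.88×10⁻¹⁰ mol/L

8.88×10⁻¹⁰ M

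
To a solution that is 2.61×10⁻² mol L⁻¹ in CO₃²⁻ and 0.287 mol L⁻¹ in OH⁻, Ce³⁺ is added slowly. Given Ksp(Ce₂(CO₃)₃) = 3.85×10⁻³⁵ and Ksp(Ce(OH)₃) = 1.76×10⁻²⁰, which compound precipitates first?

Precipitation begins when Q = Ksp.
For Ce₂(CO₃)₃: [Ce³⁺] = (Ksp/[CO₃²⁻]^3)^(1/2) = 1.47×10⁻¹⁵ mol L⁻¹
For Ce(OH)₃: [Ce³⁺] = (Ksp/[OH⁻]^3) = 7.45×10⁻¹⁹ mol L⁻¹
Ce(OH)₃ requires the lower [Ce³⁺], so it precipitates first.

Ce(OH)₃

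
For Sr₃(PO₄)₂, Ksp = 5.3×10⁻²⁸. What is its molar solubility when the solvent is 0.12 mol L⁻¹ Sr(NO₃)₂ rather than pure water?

2.8×10⁻¹³ M

Sr₃(PO₄)₂(s) ⇌ 3 Sr²⁺(aq) + 2 PO₄³⁻(aq)
Let s be the solubility of Sr₃(PO₄)₂ here. The common ion gives [Sr²⁺] ≈ 0.12 mol L⁻¹, and [PO₄³⁻] = 2s.
Ksp = [Sr²⁺]^3[PO₄³⁻]^2 = (0.12)^3(2s)^2
(2s)^2 = 5.3×10⁻²⁸ / (0.12)^3 = 3.1×10⁻²⁵
s = 2.8×10⁻¹³ mol L⁻¹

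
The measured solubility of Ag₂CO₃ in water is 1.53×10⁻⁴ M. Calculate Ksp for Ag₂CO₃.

Ag₂CO₃(s) ⇌ 2 Ag⁺(aq) + CO₃²⁻(aq)
Let s be the molar solubility. Then [Ag⁺] = 2s and [CO₃²⁻] = s.
Ksp = [Ag⁺]^2[CO₃²⁻] = (2s)^2 · s = 4s^3
Ksp = 4 × (1.53×10⁻⁴)^3 = 1.43×10⁻¹¹

Ksp = 1.43×10⁻¹¹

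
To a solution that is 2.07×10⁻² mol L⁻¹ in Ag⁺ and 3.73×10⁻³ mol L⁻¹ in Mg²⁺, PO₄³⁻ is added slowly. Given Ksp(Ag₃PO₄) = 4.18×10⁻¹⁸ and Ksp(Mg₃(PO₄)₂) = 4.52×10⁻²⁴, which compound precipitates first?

The threshold for precipitation is Q = Ksp.
For Ag₃PO₄: [PO₄³⁻] = (Ksp/[Ag⁺]^3) = 4.71×10⁻¹³ mol L⁻¹
For Mg₃(PO₄)₂: [PO₄³⁻] = (Ksp/[Mg²⁺]^3)^(1/2) = 9.33×10⁻⁹ mol L⁻¹
The smaller threshold [PO₄³⁻] is reached first, so Ag₃PO₄ precipitates first.

Ag₃PO₄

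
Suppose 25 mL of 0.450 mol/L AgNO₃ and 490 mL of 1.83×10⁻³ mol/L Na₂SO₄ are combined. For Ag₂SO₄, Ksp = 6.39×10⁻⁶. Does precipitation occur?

No

The combined volume is 515 mL.
[Ag⁺] = (0.450)(25)/515 = 2.18×10⁻² mol/L
[SO₄²⁻] = (1.83×10⁻³)(490)/515 = 1.74×10⁻³ mol/L
Q = [Ag⁺]^2[SO₄²⁻] = 8.31×10⁻⁷
Since Q (8.31×10⁻⁷) is less than Ksp (6.39×10⁻⁶), no Ag₂SO₄ precipitates.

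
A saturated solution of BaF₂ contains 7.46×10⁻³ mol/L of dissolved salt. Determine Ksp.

BaF₂(s) ⇌ Ba²⁺(aq) + 2 F⁻(aq)
If s mol/L of BaF₂ dissolves, [Ba²⁺] = s and [F⁻] = 2s.
Ksp = [Ba²⁺][F⁻]^2 = s · (2s)^2 = 4s^3
Ksp = 4 × (7.46×10⁻³)^3 = 1.66×10⁻⁶

Ksp = 1.66×10⁻⁶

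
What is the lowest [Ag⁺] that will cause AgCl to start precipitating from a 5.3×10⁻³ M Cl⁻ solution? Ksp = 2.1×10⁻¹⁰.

A salt starts to precipitate once the ion product Q reaches its Ksp.
AgCl(s) ⇌ Ag⁺(aq) + Cl⁻(aq)
Ksp = [Ag⁺][Cl⁻] = [Ag⁺](5.3×10⁻³)
[Ag⁺] = 2.1×10⁻¹⁰ / (5.3×10⁻³) = 4.0×10⁻⁸
[Ag⁺] = 4.0×10⁻⁸ M

4.0×10⁻⁸ M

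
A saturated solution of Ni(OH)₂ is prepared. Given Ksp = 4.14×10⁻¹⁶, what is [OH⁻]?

9.39×10⁻⁶ M

Ni(OH)₂(s) ⇌ Ni²⁺(aq) + 2 OH⁻(aq)
For each mole of Ni(OH)₂ that dissolves per liter, [Ni²⁺] = s and [OH⁻] = 2s; let s denote this solubility.
Ksp = [Ni²⁺][OH⁻]^2 = s · (2s)^2 = 4s^3 = 4.14×10⁻¹⁶
s = 4.70×10⁻⁶ M
[OH⁻] = 2s = 9.39×10⁻⁶ M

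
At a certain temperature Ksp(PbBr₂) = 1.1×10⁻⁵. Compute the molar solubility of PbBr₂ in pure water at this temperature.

PbBr₂(s) ⇌ Pb²⁺(aq) + 2 Br⁻(aq)
Call the molar solubility s, so that [Pb²⁺] = s and [Br⁻] = 2s.
Ksp = [Pb²⁺][Br⁻]^2 = s · (2s)^2 = 4s^3
4s^3 = 1.1×10⁻⁵  ⇒  s^3 = 2.8×10⁻⁶
s = (2.8×10⁻⁶)^(1/3) = 1.4×10⁻² M

1.4×10⁻² M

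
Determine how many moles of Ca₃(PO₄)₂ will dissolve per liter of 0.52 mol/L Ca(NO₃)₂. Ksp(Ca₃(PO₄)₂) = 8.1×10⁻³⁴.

3.8×10⁻¹⁷ M

Ca₃(PO₄)₂(s) ⇌ 3 Ca²⁺(aq) + 2 PO₄³⁻(aq)
Let s be the solubility of Ca₃(PO₄)₂ here. The common ion gives [Ca²⁺] ≈ 0.52 mol/L, and [PO₄³⁻] = 2s.
Ksp = [Ca²⁺]^3[PO₄³⁻]^2 = (0.52)^3(2s)^2
(2s)^2 = 8.1×10⁻³⁴ / (0.52)^3 = 5.8×10⁻³³
s = 3.8×10⁻¹⁷ mol/L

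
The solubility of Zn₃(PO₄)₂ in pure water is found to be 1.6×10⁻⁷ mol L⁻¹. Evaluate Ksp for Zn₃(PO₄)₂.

Zn₃(PO₄)₂(s) ⇌ 3 Zn²⁺(aq) + 2 PO₄³⁻(aq)
Let s be the molar solubility. Then [Zn²⁺] = 3s and [PO₄³⁻] = 2s.
Ksp = [Zn²⁺]^3[PO₄³⁻]^2 = (3s)^3 · (2s)^2 = 108s^5
Ksp = 108 × (1.6×10⁻⁷)^5 = 1.1×10⁻³²

Ksp = 1.1×10⁻³²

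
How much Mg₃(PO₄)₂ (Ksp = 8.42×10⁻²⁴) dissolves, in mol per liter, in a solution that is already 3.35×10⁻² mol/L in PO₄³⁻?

6.53×10⁻⁸ M

Mg₃(PO₄)₂(s) ⇌ 3 Mg²⁺(aq) + 2 PO₄³⁻(aq)
PO₄³⁻ is already present at 3.35×10⁻² mol/L. If s mol/L of Mg₃(PO₄)₂ dissolves, [Mg²⁺] = 3s while [PO₄³⁻] ≈ 3.35×10⁻² mol/L.
Ksp = [Mg²⁺]^3[PO₄³⁻]^2 = (3s)^3(3.35×10⁻²)^2
(3s)^3 = 8.42×10⁻²⁴ / (3.35×10⁻²)^2 = 7.50×10⁻²¹
s = 6.53×10⁻⁸ mol/L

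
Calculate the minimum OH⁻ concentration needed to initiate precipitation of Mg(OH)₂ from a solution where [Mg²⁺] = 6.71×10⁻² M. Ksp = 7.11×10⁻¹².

1.03×10⁻⁵ M

Precipitation begins when Q = Ksp.
Mg(OH)₂(s) ⇌ Mg²⁺(aq) + 2 OH⁻(aq)
Ksp = [Mg²⁺][OH⁻]^2 = [OH⁻]^2(6.71×10⁻²)
[OH⁻]^2 = 7.11×10⁻¹² / (6.71×10⁻²) = 1.06×10⁻¹⁰
[OH⁻] = 1.03×10⁻⁵ M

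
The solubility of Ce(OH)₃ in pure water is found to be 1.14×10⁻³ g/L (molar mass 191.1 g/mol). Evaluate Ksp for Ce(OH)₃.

s = (1.14×10⁻³ g L⁻¹)/(191.1 g mol⁻¹) = 5.9655×10⁻⁶ M
Ce(OH)₃(s) ⇌ Ce³⁺(aq) + 3 OH⁻(aq)
Let s be the molar solubility. Then [Ce³⁺] = s and [OH⁻] = 3s.
Ksp = [Ce³⁺][OH⁻]^3 = s · (3s)^3 = 27s^4
Ksp = 27 × (5.9655×10⁻⁶)^4 = 3.42×10⁻²⁰

Ksp = 3.42×10⁻²⁰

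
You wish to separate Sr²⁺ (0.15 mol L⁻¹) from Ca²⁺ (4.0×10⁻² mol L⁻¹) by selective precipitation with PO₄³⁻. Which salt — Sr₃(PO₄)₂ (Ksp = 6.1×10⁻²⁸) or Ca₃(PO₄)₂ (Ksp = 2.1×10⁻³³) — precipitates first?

Precipitation of each salt begins when its ion product equals Ksp.
For Sr₃(PO₄)₂: [PO₄³⁻] = (Ksp/[Sr²⁺]^3)^(1/2) = 4.3×10⁻¹³ mol L⁻¹
For Ca₃(PO₄)₂: [PO₄³⁻] = (Ksp/[Ca²⁺]^3)^(1/2) = 5.7×10⁻¹⁵ mol L⁻¹
Ca₃(PO₄)₂ requires the lower [PO₄³⁻], so it precipitates first.

Ca₃(PO₄)₂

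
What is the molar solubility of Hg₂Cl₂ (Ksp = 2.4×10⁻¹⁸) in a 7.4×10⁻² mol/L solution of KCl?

Hg₂Cl₂(s) ⇌ Hg₂²⁺(aq) + 2 Cl⁻(aq)
Let s be the solubility of Hg₂Cl₂ here. The common ion gives [Cl⁻] ≈ 7.4×10⁻² mol/L, and [Hg₂²⁺] = s.
Ksp = [Hg₂²⁺][Cl⁻]^2 = s(7.4×10⁻²)^2
s = 2.4×10⁻¹⁸ / (7.4×10⁻²)^2 = 4.4×10⁻¹⁶
s = 4.4×10⁻¹⁶ mol/L

4.4×10⁻¹⁶ M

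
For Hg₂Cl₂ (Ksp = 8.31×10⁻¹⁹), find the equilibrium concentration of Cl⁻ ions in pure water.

Hg₂Cl₂(s) ⇌ Hg₂²⁺(aq) + 2 Cl⁻(aq)
For each mole of Hg₂Cl₂ that dissolves per liter, [Hg₂²⁺] = s and [Cl⁻] = 2s; let s denote this solubility.
Ksp = [Hg₂²⁺][Cl⁻]^2 = s · (2s)^2 = 4s^3 = 8.31×10⁻¹⁹
s = 5.92×10⁻⁷ mol L⁻¹
[Cl⁻] = 2s = 1.18×10⁻⁶ mol L⁻¹

1.18×10⁻⁶ M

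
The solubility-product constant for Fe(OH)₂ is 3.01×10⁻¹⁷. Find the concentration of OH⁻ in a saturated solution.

3.92×10⁻⁶ M

Fe(OH)₂(s) ⇌ Fe²⁺(aq) + 2 OH⁻(aq)
If s mol/L of Fe(OH)₂ dissolves, [Fe²⁺] = s and [OH⁻] = 2s.
Ksp = [Fe²⁺][OH⁻]^2 = s · (2s)^2 = 4s^3 = 3.01×10⁻¹⁷
s = 1.96×10⁻⁶ mol/L
[OH⁻] = 2s = 3.92×10⁻⁶ mol/L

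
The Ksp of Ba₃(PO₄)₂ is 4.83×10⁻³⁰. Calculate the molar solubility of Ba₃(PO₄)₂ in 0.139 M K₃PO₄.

Ba₃(PO₄)₂(s) ⇌ 3 Ba²⁺(aq) + 2 PO₄³⁻(aq)
PO₄³⁻ is already present at 0.139 M. If s mol/L of Ba₃(PO₄)₂ dissolves, [Ba²⁺] = 3s while [PO₄³⁻] ≈ 0.139 M.
Ksp = [Ba²⁺]^3[PO₄³⁻]^2 = (3s)^3(0.139)^2
(3s)^3 = 4.83×10⁻³⁰ / (0.139)^2 = 2.50×10⁻²⁸
s = 2.10×10⁻¹⁰ M

2.10×10⁻¹⁰ M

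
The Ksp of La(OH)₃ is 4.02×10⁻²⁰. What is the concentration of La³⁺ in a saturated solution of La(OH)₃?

6.21×10⁻⁶ M

La(OH)₃(s) ⇌ La³⁺(aq) + 3 OH⁻(aq)
With molar solubility s: [La³⁺] = s, [OH⁻] = 3s.
Ksp = [La³⁺][OH⁻]^3 = s · (3s)^3 = 27s^4 = 4.02×10⁻²⁰
s = 6.21×10⁻⁶ mol/L
[La³⁺] = s = 6.21×10⁻⁶ mol/L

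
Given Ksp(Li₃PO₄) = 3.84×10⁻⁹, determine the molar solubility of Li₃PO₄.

3.45×10⁻³ M

Li₃PO₄(s) ⇌ 3 Li⁺(aq) + PO₄³⁻(aq)
If s mol/L of Li₃PO₄ dissolves, [Li⁺] = 3s and [PO₄³⁻] = s.
Ksp = [Li⁺]^3[PO₄³⁻] = (3s)^3 · s = 27s^4
27s^4 = 3.84×10⁻⁹  ⇒  s^4 = 1.42×10⁻¹⁰
s = (1.42×10⁻¹⁰)^(1/4) = 3.45×10⁻³ M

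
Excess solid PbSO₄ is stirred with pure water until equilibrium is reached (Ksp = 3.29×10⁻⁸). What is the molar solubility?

PbSO₄(s) ⇌ Pb²⁺(aq) + SO₄²⁻(aq)
Let s be the molar solubility. Then [Pb²⁺] = s and [SO₄²⁻] = s.
Ksp = [Pb²⁺][SO₄²⁻] = s · s = s^2
s^2 = 3.29×10⁻⁸
s = 1.81×10⁻⁴ M

1.81×10⁻⁴ M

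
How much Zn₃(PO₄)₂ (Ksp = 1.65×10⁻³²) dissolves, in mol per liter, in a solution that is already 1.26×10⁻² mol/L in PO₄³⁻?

1.57×10⁻¹⁰ M

Zn₃(PO₄)₂(s) ⇌ 3 Zn²⁺(aq) + 2 PO₄³⁻(aq)
Let s be the solubility of Zn₃(PO₄)₂ here. The common ion gives [PO₄³⁻] ≈ 1.26×10⁻² mol/L, and [Zn²⁺] = 3s.
Ksp = [Zn²⁺]^3[PO₄³⁻]^2 = (3s)^3(1.26×10⁻²)^2
(3s)^3 = 1.65×10⁻³² / (1.26×10⁻²)^2 = 1.04×10⁻²⁸
s = 1.57×10⁻¹⁰ mol/L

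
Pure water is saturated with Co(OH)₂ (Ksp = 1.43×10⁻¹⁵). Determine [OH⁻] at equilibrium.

1.42×10⁻⁵ M

Co(OH)₂(s) ⇌ Co²⁺(aq) + 2 OH⁻(aq)
Call the molar solubility s, so that [Co²⁺] = s and [OH⁻] = 2s.
Ksp = [Co²⁺][OH⁻]^2 = s · (2s)^2 = 4s^3 = 1.43×10⁻¹⁵
s = 7.10×10⁻⁶ mol/L
[OH⁻] = 2s = 1.42×10⁻⁵ mol/L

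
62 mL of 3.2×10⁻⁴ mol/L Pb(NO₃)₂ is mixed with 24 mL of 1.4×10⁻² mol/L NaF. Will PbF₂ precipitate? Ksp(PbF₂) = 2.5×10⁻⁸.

No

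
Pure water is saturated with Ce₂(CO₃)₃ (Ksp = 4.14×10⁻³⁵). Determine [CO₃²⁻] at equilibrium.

1.56×10⁻⁷ M

Ce₂(CO₃)₃(s) ⇌ 2 Ce³⁺(aq) + 3 CO₃²⁻(aq)
Call the molar solubility s, so that [Ce³⁺] = 2s and [CO₃²⁻] = 3s.
Ksp = [Ce³⁺]^2[CO₃²⁻]^3 = (2s)^2 · (3s)^3 = 108s^5 = 4.14×10⁻³⁵
s = 5.21×10⁻⁸ mol/L
[CO₃²⁻] = 3s = 1.56×10⁻⁷ mol/L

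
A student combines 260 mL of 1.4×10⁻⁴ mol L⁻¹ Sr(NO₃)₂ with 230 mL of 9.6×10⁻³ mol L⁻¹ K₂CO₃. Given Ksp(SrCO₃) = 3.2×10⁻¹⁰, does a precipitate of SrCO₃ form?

Total volume after mixing = 260 + 230 = 490 mL.
[Sr²⁺] = (1.4×10⁻⁴)(260)/490 = 7.4×10⁻⁵ mol L⁻¹
[CO₃²⁻] = (9.6×10⁻³)(230)/490 = 4.5×10⁻³ mol L⁻¹
Q = [Sr²⁺][CO₃²⁻] = 3.3×10⁻⁷
Since Q (3.3×10⁻⁷) exceeds Ksp (3.2×10⁻¹⁰), SrCO₃ will precipitate.

Yes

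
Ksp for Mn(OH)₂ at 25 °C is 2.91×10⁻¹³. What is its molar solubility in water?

4.17×10⁻⁵ M

Mn(OH)₂(s) ⇌ Mn²⁺(aq) + 2 OH⁻(aq)
Let s be the molar solubility. Then [Mn²⁺] = s and [OH⁻] = 2s.
Ksp = [Mn²⁺][OH⁻]^2 = s · (2s)^2 = 4s^3
4s^3 = 2.91×10⁻¹³  ⇒  s^3 = 7.28×10⁻¹⁴
s = (7.28×10⁻¹⁴)^(1/3) = 4.17×10⁻⁵ M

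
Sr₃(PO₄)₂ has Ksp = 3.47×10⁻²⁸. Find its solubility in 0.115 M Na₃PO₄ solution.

9.91×10⁻¹⁰ M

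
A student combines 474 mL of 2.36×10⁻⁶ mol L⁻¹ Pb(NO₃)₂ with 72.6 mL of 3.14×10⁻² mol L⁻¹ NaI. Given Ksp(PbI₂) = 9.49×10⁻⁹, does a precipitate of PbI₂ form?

No

After mixing, V = 474 mL + 72.6 mL = 546.6 mL.
[Pb²⁺] = (2.36×10⁻⁶)(474)/546.6 = 2.05×10⁻⁶ mol L⁻¹
[I⁻] = (3.14×10⁻²)(72.6)/546.6 = 4.17×10⁻³ mol L⁻¹
Q = [Pb²⁺][I⁻]^2 = 3.56×10⁻¹¹
Q = 3.56×10⁻¹¹ < Ksp = 9.49×10⁻⁹, so the solution is unsaturated and no precipitate forms.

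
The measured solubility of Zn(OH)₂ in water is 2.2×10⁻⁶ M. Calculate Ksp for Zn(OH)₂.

Ksp = 4.3×10⁻¹⁷

Zn(OH)₂(s) ⇌ Zn²⁺(aq) + 2 OH⁻(aq)
If s mol/L of Zn(OH)₂ dissolves, [Zn²⁺] = s and [OH⁻] = 2s.
Ksp = [Zn²⁺][OH⁻]^2 = s · (2s)^2 = 4s^3
Ksp = 4 × (2.2×10⁻⁶)^3 = 4.3×10⁻¹⁷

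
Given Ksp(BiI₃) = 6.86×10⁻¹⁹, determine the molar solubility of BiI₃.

BiI₃(s) ⇌ Bi³⁺(aq) + 3 I⁻(aq)
If s mol/L of BiI₃ dissolves, [Bi³⁺] = s and [I⁻] = 3s.
Ksp = [Bi³⁺][I⁻]^3 = s · (3s)^3 = 27s^4
27s^4 = 6.86×10⁻¹⁹  ⇒  s^4 = 2.54×10⁻²⁰
Taking the 4th root, s = 1.26×10⁻⁵ mol/L.

1.26×10⁻⁵ M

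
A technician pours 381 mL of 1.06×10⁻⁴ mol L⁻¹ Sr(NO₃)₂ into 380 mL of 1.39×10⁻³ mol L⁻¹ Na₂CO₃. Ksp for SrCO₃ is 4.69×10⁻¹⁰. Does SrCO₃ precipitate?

Yes

The combined volume is 761 mL.
[Sr²⁺] = (1.06×10⁻⁴)(381)/761 = 5.31×10⁻⁵ mol L⁻¹
[CO₃²⁻] = (1.39×10⁻³)(380)/761 = 6.94×10⁻⁴ mol L⁻¹
Q = [Sr²⁺][CO₃²⁻] = 3.68×10⁻⁸
Q = 3.68×10⁻⁸ > Ksp = 4.69×10⁻¹⁰, so the solution is supersaturated and SrCO₃ precipitates.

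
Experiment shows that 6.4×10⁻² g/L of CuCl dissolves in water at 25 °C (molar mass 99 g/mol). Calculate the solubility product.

Ksp = 4.2×10⁻⁷

Molar solubility s = (6.4×10⁻² g/L) / (99 g/mol) = 6.465×10⁻⁴ mol/L
CuCl(s) ⇌ Cu⁺(aq) + Cl⁻(aq)
For each mole of CuCl that dissolves per liter, [Cu⁺] = s and [Cl⁻] = s; let s denote this solubility.
Ksp = [Cu⁺][Cl⁻] = s · s = s^2
Ksp = (6.465×10⁻⁴)^2 = 4.2×10⁻⁷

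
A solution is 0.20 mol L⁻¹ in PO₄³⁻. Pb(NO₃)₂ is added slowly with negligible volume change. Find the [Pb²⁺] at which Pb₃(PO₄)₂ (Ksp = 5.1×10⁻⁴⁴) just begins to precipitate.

Each salt precipitates once Q = Ksp for that salt.
Pb₃(PO₄)₂(s) ⇌ 3 Pb²⁺(aq) + 2 PO₄³⁻(aq)
Ksp = [Pb²⁺]^3[PO₄³⁻]^2 = [Pb²⁺]^3(0.20)^2
[Pb²⁺]^3 = 5.1×10⁻⁴⁴ / (0.20)^2 = 1.3×10⁻⁴²
[Pb²⁺] = 1.1×10⁻¹⁴ mol L⁻¹

1.1×10⁻¹⁴ M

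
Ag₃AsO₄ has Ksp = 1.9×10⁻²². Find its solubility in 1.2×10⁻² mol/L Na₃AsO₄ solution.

Ag₃AsO₄(s) ⇌ 3 Ag⁺(aq) + AsO₄³⁻(aq)
With AsO₄³⁻ already at 1.2×10⁻² mol/L and s small, take [AsO₄³⁻] ≈ 1.2×10⁻² mol/L and [Ag⁺] = 3s.
Ksp = [Ag⁺]^3[AsO₄³⁻] = (3s)^3(1.2×10⁻²)
(3s)^3 = 1.9×10⁻²² / (1.2×10⁻²) = 1.6×10⁻²⁰
s = 8.4×10⁻⁸ mol/L

8.4×10⁻⁸ M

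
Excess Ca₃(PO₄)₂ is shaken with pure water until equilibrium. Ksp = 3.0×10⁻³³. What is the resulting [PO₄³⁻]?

Ca₃(PO₄)₂(s) ⇌ 3 Ca²⁺(aq) + 2 PO₄³⁻(aq)
Call the molar solubility s, so that [Ca²⁺] = 3s and [PO₄³⁻] = 2s.
Ksp = [Ca²⁺]^3[PO₄³⁻]^2 = (3s)^3 · (2s)^2 = 108s^5 = 3.0×10⁻³³
s = 1.2×10⁻⁷ M
[PO₄³⁻] = 2s = 2.5×10⁻⁷ M

2.5×10⁻⁷ M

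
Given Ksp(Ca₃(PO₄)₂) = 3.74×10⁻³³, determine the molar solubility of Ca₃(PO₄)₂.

1.28×10⁻⁷ M

Ca₃(PO₄)₂(s) ⇌ 3 Ca²⁺(aq) + 2 PO₄³⁻(aq)
With molar solubility s: [Ca²⁺] = 3s, [PO₄³⁻] = 2s.
Ksp = [Ca²⁺]^3[PO₄³⁻]^2 = (3s)^3 · (2s)^2 = 108s^5
108s^5 = 3.74×10⁻³³  ⇒  s^5 = 3.46×10⁻³⁵
s = 1.28×10⁻⁷ mol L⁻¹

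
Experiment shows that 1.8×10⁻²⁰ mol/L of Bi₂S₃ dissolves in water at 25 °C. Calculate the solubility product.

Ksp = 2.0×10⁻⁹⁷

Bi₂S₃(s) ⇌ 2 Bi³⁺(aq) + 3 S²⁻(aq)
If s mol/L of Bi₂S₃ dissolves, [Bi³⁺] = 2s and [S²⁻] = 3s.
Ksp = [Bi³⁺]^2[S²⁻]^3 = (2s)^2 · (3s)^3 = 108s^5
Ksp = 108 × (1.8×10⁻²⁰)^5 = 2.0×10⁻⁹⁷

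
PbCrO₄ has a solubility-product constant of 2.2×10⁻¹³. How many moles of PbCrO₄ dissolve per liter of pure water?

4.7×10⁻⁷ M

PbCrO₄(s) ⇌ Pb²⁺(aq) + CrO₄²⁻(aq)
Let s be the molar solubility. Then [Pb²⁺] = s and [CrO₄²⁻] = s.
Ksp = [Pb²⁺][CrO₄²⁻] = s · s = s^2
s^2 = 2.2×10⁻¹³
Taking the 2nd root, s = 4.7×10⁻⁷ M.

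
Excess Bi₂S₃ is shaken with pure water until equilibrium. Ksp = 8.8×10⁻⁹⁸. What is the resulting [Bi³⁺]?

Bi₂S₃(s) ⇌ 2 Bi³⁺(aq) + 3 S²⁻(aq)
For each mole of Bi₂S₃ that dissolves per liter, [Bi³⁺] = 2s and [S²⁻] = 3s; let s denote this solubility.
Ksp = [Bi³⁺]^2[S²⁻]^3 = (2s)^2 · (3s)^3 = 108s^5 = 8.8×10⁻⁹⁸
s = 1.5×10⁻²⁰ mol L⁻¹
[Bi³⁺] = 2s = 3.0×10⁻²⁰ mol L⁻¹

3.0×10⁻²⁰ M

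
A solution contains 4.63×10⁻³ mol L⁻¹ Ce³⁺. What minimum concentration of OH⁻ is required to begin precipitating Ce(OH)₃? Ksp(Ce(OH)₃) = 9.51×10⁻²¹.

Precipitation begins when Q = Ksp.
Ce(OH)₃(s) ⇌ Ce³⁺(aq) + 3 OH⁻(aq)
Ksp = [Ce³⁺][OH⁻]^3 = [OH⁻]^3(4.63×10⁻³)
[OH⁻]^3 = 9.51×10⁻²¹ / (4.63×10⁻³) = 2.05×10⁻¹⁸
[OH⁻] = 1.27×10⁻⁶ mol L⁻¹

1.27×10⁻⁶ M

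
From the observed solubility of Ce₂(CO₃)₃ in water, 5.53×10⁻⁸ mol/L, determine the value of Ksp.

Ce₂(CO₃)₃(s) ⇌ 2 Ce³⁺(aq) + 3 CO₃²⁻(aq)
If s mol/L of Ce₂(CO₃)₃ dissolves, [Ce³⁺] = 2s and [CO₃²⁻] = 3s.
Ksp = [Ce³⁺]^2[CO₃²⁻]^3 = (2s)^2 · (3s)^3 = 108s^5
Ksp = 108 × (5.53×10⁻⁸)^5 = 5.59×10⁻³⁵

Ksp = 5.59×10⁻³⁵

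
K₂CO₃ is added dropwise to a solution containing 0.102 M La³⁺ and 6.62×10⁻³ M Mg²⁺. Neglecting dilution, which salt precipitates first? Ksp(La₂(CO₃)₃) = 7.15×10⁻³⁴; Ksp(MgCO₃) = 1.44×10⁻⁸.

Precipitation of each salt begins when its ion product equals Ksp.
For La₂(CO₃)₃: [CO₃²⁻] = (Ksp/[La³⁺]^2)^(1/3) = 4.10×10⁻¹¹ M
For MgCO₃: [CO₃²⁻] = (Ksp/[Mg²⁺]) = 2.18×10⁻⁶ M
The smaller threshold [CO₃²⁻] is reached first, so La₂(CO₃)₃ precipitates first.

La₂(CO₃)₃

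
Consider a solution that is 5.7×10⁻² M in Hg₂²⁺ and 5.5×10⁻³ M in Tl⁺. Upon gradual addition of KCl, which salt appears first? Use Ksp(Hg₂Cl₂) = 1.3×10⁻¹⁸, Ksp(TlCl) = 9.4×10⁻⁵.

A salt starts to precipitate once the ion product Q reaches its Ksp.
For Hg₂Cl₂: [Cl⁻] = (Ksp/[Hg₂²⁺])^(1/2) = 4.8×10⁻⁹ M
For TlCl: [Cl⁻] = (Ksp/[Tl⁺]) = 1.7×10⁻² M
Since Hg₂Cl₂ needs less Cl⁻ to reach saturation, it precipitates first.

Hg₂Cl₂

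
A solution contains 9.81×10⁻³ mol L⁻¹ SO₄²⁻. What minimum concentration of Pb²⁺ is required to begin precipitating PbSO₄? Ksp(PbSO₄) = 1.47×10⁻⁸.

1.50×10⁻⁶ M

The threshold for precipitation is Q = Ksp.
PbSO₄(s) ⇌ Pb²⁺(aq) + SO₄²⁻(aq)
Ksp = [Pb²⁺][SO₄²⁻] = [Pb²⁺](9.81×10⁻³)
[Pb²⁺] = 1.47×10⁻⁸ / (9.81×10⁻³) = 1.50×10⁻⁶
[Pb²⁺] = 1.50×10⁻⁶ mol L⁻¹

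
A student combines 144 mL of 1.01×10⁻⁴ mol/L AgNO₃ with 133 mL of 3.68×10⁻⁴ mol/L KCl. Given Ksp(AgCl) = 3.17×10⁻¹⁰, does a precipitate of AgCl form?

Yes

The combined volume is 277 mL.
[Ag⁺] = (1.01×10⁻⁴)(144)/277 = 5.25×10⁻⁵ mol/L
[Cl⁻] = (3.68×10⁻⁴)(133)/277 = 1.77×10⁻⁴ mol/L
Q = [Ag⁺][Cl⁻] = 9.28×10⁻⁹
Since Q (9.28×10⁻⁹) exceeds Ksp (3.17×10⁻¹⁰), AgCl will precipitate.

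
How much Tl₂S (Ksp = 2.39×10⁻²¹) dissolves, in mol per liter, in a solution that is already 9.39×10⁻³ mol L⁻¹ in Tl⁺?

2.71×10⁻¹⁷ M

Tl₂S(s) ⇌ 2 Tl⁺(aq) + S²⁻(aq)
With Tl⁺ already at 9.39×10⁻³ mol L⁻¹ and s small, take [Tl⁺] ≈ 9.39×10⁻³ mol L⁻¹ and [S²⁻] = s.
Ksp = [Tl⁺]^2[S²⁻] = (9.39×10⁻³)^2s
s = 2.39×10⁻²¹ / (9.39×10⁻³)^2 = 2.71×10⁻¹⁷
s = 2.71×10⁻¹⁷ mol L⁻¹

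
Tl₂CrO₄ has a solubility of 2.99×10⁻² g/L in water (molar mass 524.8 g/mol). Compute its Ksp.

Ksp = 7.40×10⁻¹³

Convert to molarity: s = 2.99×10⁻² / 524.8 = 5.6974×10⁻⁵ mol/L
Tl₂CrO₄(s) ⇌ 2 Tl⁺(aq) + CrO₄²⁻(aq)
For each mole of Tl₂CrO₄ that dissolves per liter, [Tl⁺] = 2s and [CrO₄²⁻] = s; let s denote this solubility.
Ksp = [Tl⁺]^2[CrO₄²⁻] = (2s)^2 · s = 4s^3
Ksp = 4 × (5.6974×10⁻⁵)^3 = 7.40×10⁻¹³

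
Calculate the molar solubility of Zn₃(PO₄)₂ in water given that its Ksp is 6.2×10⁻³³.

1.4×10⁻⁷ M

Zn₃(PO₄)₂(s) ⇌ 3 Zn²⁺(aq) + 2 PO₄³⁻(aq)
If s mol/L of Zn₃(PO₄)₂ dissolves, [Zn²⁺] = 3s and [PO₄³⁻] = 2s.
Ksp = [Zn²⁺]^3[PO₄³⁻]^2 = (3s)^3 · (2s)^2 = 108s^5
108s^5 = 6.2×10⁻³³  ⇒  s^5 = 5.7×10⁻³⁵
Taking the 5th root, s = 1.4×10⁻⁷ M.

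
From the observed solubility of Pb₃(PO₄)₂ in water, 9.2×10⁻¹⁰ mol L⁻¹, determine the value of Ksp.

Pb₃(PO₄)₂(s) ⇌ 3 Pb²⁺(aq) + 2 PO₄³⁻(aq)
For each mole of Pb₃(PO₄)₂ that dissolves per liter, [Pb²⁺] = 3s and [PO₄³⁻] = 2s; let s denote this solubility.
Ksp = [Pb²⁺]^3[PO₄³⁻]^2 = (3s)^3 · (2s)^2 = 108s^5
Ksp = 108 × (9.2×10⁻¹⁰)^5 = 7.1×10⁻⁴⁴

Ksp = 7.1×10⁻⁴⁴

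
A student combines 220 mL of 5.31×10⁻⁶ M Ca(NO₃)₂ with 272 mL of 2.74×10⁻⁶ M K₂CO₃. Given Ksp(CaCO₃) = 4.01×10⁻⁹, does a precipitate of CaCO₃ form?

No

After mixing, V = 220 mL + 272 mL = 492 mL.
[Ca²⁺] = (5.31×10⁻⁶)(220)/492 = 2.37×10⁻⁶ M
[CO₃²⁻] = (2.74×10⁻⁶)(272)/492 = 1.51×10⁻⁶ M
Q = [Ca²⁺][CO₃²⁻] = 3.60×10⁻¹²
Q = 3.60×10⁻¹² < Ksp = 4.01×10⁻⁹, so the solution is unsaturated and no precipitate forms.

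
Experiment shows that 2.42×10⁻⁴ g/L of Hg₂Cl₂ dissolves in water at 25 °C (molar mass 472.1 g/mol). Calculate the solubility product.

Ksp = 5.39×10⁻¹⁹

s = (2.42×10⁻⁴ g L⁻¹)/(472.1 g mol⁻¹) = 5.1260×10⁻⁷ M
Hg₂Cl₂(s) ⇌ Hg₂²⁺(aq) + 2 Cl⁻(aq)
Let s be the molar solubility. Then [Hg₂²⁺] = s and [Cl⁻] = 2s.
Ksp = [Hg₂²⁺][Cl⁻]^2 = s · (2s)^2 = 4s^3
Ksp = 4 × (5.1260×10⁻⁷)^3 = 5.39×10⁻¹⁹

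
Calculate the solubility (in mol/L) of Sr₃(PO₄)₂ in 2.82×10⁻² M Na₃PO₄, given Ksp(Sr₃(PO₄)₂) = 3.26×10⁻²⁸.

2.48×10⁻⁹ M

Sr₃(PO₄)₂(s) ⇌ 3 Sr²⁺(aq) + 2 PO₄³⁻(aq)
The solution already contains PO₄³⁻ at 2.82×10⁻² M. Let s be the molar solubility of Sr₃(PO₄)₂.
[PO₄³⁻] ≈ 2.82×10⁻² M (common ion dominates); [Sr²⁺] = 3s.
Ksp = [Sr²⁺]^3[PO₄³⁻]^2 = (3s)^3(2.82×10⁻²)^2
(3s)^3 = 3.26×10⁻²⁸ / (2.82×10⁻²)^2 = 4.10×10⁻²⁵
s = 2.48×10⁻⁹ M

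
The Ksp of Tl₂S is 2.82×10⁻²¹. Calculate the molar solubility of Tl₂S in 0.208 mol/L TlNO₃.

Tl₂S(s) ⇌ 2 Tl⁺(aq) + S²⁻(aq)
The solution already contains Tl⁺ at 0.208 mol/L. Let s be the molar solubility of Tl₂S.
[Tl⁺] ≈ 0.208 mol/L (common ion dominates); [S²⁻] = s.
Ksp = [Tl⁺]^2[S²⁻] = (0.208)^2s
s = 2.82×10⁻²¹ / (0.208)^2 = 6.52×10⁻²⁰
s = 6.52×10⁻²⁰ mol/L

6.52×10⁻²⁰ M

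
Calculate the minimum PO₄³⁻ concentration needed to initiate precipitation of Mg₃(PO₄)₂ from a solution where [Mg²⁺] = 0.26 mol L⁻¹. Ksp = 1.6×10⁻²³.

The threshold for precipitation is Q = Ksp.
Mg₃(PO₄)₂(s) ⇌ 3 Mg²⁺(aq) + 2 PO₄³⁻(aq)
Ksp = [Mg²⁺]^3[PO₄³⁻]^2 = [PO₄³⁻]^2(0.26)^3
[PO₄³⁻]^2 = 1.6×10⁻²³ / (0.26)^3 = 9.1×10⁻²²
[PO₄³⁻] = 3.0×10⁻¹¹ mol L⁻¹

3.0×10⁻¹¹ M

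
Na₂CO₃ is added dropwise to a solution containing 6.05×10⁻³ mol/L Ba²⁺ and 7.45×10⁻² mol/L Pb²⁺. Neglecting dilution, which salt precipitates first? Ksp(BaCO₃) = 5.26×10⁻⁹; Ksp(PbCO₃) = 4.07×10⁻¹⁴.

PbCO₃

Each salt precipitates once Q = Ksp for that salt.
For BaCO₃: [CO₃²⁻] = (Ksp/[Ba²⁺]) = 8.69×10⁻⁷ mol/L
For PbCO₃: [CO₃²⁻] = (Ksp/[Pb²⁺]) = 5.46×10⁻¹³ mol/L
Since PbCO₃ needs less CO₃²⁻ to reach saturation, it precipitates first.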